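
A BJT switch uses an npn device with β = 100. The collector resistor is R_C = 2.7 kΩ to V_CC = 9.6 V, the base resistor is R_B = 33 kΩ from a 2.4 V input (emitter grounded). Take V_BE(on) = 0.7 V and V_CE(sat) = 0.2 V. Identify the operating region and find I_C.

saturation; I_C ≈ 3.5 mA

Assume active: I_B = (2.4 − 0.7)/33 = 0.0515 mA, giving I_C = β·I_B = 5.15 mA.
But then V_CE = 9.6 − 5.15×2.7 = -4.31 V < V_CE(sat) = 0.2 V — impossible in the active region.
So the transistor is saturated. With V_CE = 0.2 V, I_C = (V_CC − 0.2)/R_C = 9.4/2.7 = 3.48 mA.
Check: β·I_B = 5.15 mA > I_C = 3.48 mA, confirming saturation.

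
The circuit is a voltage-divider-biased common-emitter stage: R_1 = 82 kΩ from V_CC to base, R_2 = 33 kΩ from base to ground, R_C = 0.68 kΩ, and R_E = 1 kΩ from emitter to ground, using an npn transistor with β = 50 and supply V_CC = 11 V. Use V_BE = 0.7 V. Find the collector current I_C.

I_C ≈ 1.6 mA

Thevenize the base divider: V_Th = V_CC·R_2/(R_1+R_2) = 11×33/115 = 3.16 V, R_Th = R_1‖R_2 = 23.5 kΩ.
Base-emitter loop: V_Th = I_B·R_Th + V_BE + (β+1)I_B·R_E, so I_B = (3.16 − 0.7) / (23.5 + 51×1) = 0.033 mA.
I_C = β·I_B = 50×0.033 = 1.65 mA, and I_E = (β+1)I_B = 1.68 mA.
V_CE = V_CC − I_C·R_C − I_E·R_E = 11 − 1.65×0.68 − 1.68×1 = 8.2 V.
V_CE = 8.2 V > 0.2 V confirms active-region operation.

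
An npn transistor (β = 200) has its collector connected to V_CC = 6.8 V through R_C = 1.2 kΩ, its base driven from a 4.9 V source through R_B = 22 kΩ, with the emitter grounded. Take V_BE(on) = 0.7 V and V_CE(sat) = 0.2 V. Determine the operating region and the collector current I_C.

Assume active: I_B = (4.9 − 0.7)/22 = 0.191 mA, giving I_C = β·I_B = 38.2 mA.
But then V_CE = 6.8 − 38.2×1.2 = -39 V < V_CE(sat) = 0.2 V — impossible in the active region.
So the transistor is saturated. With V_CE = 0.2 V, I_C = (V_CC − 0.2)/R_C = 6.6/1.2 = 5.5 mA.
Check: β·I_B = 38.2 mA > I_C = 5.5 mA, confirming saturation.

saturation; I_C ≈ 5.5 mA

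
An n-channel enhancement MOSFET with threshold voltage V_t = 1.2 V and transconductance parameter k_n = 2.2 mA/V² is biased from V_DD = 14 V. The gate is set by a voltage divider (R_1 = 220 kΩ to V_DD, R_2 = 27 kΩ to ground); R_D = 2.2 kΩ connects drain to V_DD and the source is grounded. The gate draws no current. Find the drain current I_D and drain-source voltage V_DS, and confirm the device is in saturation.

I_D ≈ 0.12 mA, V_DS ≈ 14 V

V_G = V_DD·R_2/(R_1+R_2) = 14×27/247 = 1.53 V. With the source grounded, V_GS = V_G = 1.53 V.
Assume saturation: I_D = (k_n/2)(V_GS − V_t)² = (2.2/2)×(1.53 − 1.2)² = 1.1×0.33² = 0.12 mA.
V_DS = V_DD − I_D·R_D = 14 − 0.12×2.2 = 13.7 V.
Saturation requires V_DS ≥ V_GS − V_t = 0.33 V; 13.7 ≥ 0.33 ✓.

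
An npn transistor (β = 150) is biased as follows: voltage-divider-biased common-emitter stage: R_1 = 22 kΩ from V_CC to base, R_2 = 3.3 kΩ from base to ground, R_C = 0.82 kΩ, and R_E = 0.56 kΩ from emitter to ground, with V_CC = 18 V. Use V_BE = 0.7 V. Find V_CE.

Thevenize the base divider: V_Th = V_CC·R_2/(R_1+R_2) = 18×3.3/25.3 = 2.35 V, R_Th = R_1‖R_2 = 2.87 kΩ.
Base-emitter loop: V_Th = I_B·R_Th + V_BE + (β+1)I_B·R_E, so I_B = (2.35 − 0.7) / (2.87 + 151×0.56) = 0.0188 mA.
I_C = β·I_B = 150×0.0188 = 2.83 mA, and I_E = (β+1)I_B = 2.85 mA.
V_CE = V_CC − I_C·R_C − I_E·R_E = 18 − 2.83×0.82 − 2.85×0.56 = 14.1 V.
V_CE = 14.1 V > 0.2 V confirms active-region operation.

V_CE ≈ 14 V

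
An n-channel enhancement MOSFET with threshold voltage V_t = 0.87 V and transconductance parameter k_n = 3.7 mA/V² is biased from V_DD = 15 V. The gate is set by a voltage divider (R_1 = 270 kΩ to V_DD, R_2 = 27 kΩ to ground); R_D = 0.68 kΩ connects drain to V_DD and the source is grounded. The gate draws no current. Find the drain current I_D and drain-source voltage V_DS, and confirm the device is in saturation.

I_D ≈ 0.45 mA, V_DS ≈ 15 V

V_G = V_DD·R_2/(R_1+R_2) = 15×27/297 = 1.36 V. With the source grounded, V_GS = V_G = 1.36 V.
Assume saturation: I_D = (k_n/2)(V_GS − V_t)² = (3.7/2)×(1.36 − 0.87)² = 1.85×0.494² = 0.451 mA.
V_DS = V_DD − I_D·R_D = 15 − 0.451×0.68 = 14.7 V.
Saturation requires V_DS ≥ V_GS − V_t = 0.494 V; 14.7 ≥ 0.494 ✓.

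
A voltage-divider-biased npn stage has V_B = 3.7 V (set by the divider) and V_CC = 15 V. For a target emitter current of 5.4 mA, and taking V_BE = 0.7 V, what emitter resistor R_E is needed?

R_E ≈ 0.56 kΩ

V_E = V_B − V_BE = 3.7 − 0.7 = 3 V.
R_E = V_E / I_E = 3 / 5.4 = 0.556 kΩ.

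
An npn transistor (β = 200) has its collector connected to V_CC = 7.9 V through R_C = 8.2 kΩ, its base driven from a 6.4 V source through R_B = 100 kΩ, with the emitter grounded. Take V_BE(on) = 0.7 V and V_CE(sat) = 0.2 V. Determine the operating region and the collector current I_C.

Assume active: I_B = (6.4 − 0.7)/100 = 0.057 mA, giving I_C = β·I_B = 11.4 mA.
But then V_CE = 7.9 − 11.4×8.2 = -85.6 V < V_CE(sat) = 0.2 V — impossible in the active region.
So the transistor is saturated. With V_CE = 0.2 V, I_C = (V_CC − 0.2)/R_C = 7.7/8.2 = 0.939 mA.
Check: β·I_B = 11.4 mA > I_C = 0.939 mA, confirming saturation.

saturation; I_C ≈ 0.94 mA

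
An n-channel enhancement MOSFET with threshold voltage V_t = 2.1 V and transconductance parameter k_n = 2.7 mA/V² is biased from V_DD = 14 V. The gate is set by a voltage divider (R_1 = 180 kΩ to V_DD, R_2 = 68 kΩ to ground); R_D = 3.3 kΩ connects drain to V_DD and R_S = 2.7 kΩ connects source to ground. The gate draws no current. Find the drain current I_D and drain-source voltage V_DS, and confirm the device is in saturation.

I_D ≈ 0.43 mA, V_DS ≈ 11 V

V_G = V_DD·R_2/(R_1+R_2) = 14×68/248 = 3.84 V.
Assume saturation: I_D = (k_n/2)(V_GS − V_t)² with V_GS = V_G − I_D·R_S = 3.84 − 2.7·I_D.
Substituting gives 9.84·I_D² − 13.7·I_D + 4.08 = 0, with roots I_D = 0.434 or 0.956 mA.
The root I_D = 0.956 mA gives V_GS = 1.26 V ≤ V_t, so take I_D = 0.434 mA.
Then V_GS = 2.67 V and V_DS = V_DD − I_D(R_D+R_S) = 14 − 0.434×6 = 11.4 V.
Saturation requires V_DS ≥ V_GS − V_t = 0.567 V; 11.4 ≥ 0.567 ✓.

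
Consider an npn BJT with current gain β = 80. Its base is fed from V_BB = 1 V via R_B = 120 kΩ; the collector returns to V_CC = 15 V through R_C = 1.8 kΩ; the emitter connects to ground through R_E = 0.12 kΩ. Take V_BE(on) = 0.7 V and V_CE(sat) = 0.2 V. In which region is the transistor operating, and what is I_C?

active; I_C ≈ 0.19 mA

Assume active. Base-emitter loop: I_B = (V_BB − V_BE)/(R_B + (β+1)R_E) = (1 − 0.7)/(120 + 81×0.12) = 0.00231 mA.
I_C = β·I_B = 80×0.00231 = 0.185 mA.
V_CE = V_CC − I_C·R_C − I_E·R_E = 15 − 0.185×1.8 − 0.187×0.12 = 14.6 V > V_CE(sat), so the active-region assumption holds.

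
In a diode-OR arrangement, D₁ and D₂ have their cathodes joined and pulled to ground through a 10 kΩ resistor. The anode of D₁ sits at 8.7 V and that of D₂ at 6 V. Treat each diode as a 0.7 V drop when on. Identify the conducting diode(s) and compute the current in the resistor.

Assume both conduct. Then node N would need to be at both 8.7−0.7 = 8 V and 6−0.7 = 5.3 V, which is impossible.
Assume only D₁ conducts: V_N = 8.7 − 0.7 = 8 V, so I_R = 8/10 = 0.8 mA.
Check D₂: its anode-to-cathode voltage is 6 − 8 = -2 V < 0.7 V, so it is off. The assumption is consistent.

Only D₁ conducts; I_R ≈ 0.8 mA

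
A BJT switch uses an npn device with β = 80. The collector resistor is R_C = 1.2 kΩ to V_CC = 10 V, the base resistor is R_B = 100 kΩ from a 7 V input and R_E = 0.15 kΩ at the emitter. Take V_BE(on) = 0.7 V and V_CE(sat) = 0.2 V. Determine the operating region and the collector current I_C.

active; I_C ≈ 4.5 mA

Assume active. Base-emitter loop: I_B = (V_BB − V_BE)/(R_B + (β+1)R_E) = (7 − 0.7)/(100 + 81×0.15) = 0.0562 mA.
I_C = β·I_B = 80×0.0562 = 4.49 mA.
V_CE = V_CC − I_C·R_C − I_E·R_E = 10 − 4.49×1.2 − 4.55×0.15 = 3.92 V > V_CE(sat), so the active-region assumption holds.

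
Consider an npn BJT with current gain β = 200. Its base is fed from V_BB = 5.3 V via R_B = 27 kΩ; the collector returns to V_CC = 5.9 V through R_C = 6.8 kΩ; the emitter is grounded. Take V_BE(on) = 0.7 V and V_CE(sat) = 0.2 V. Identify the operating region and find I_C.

saturation; I_C ≈ 0.84 mA

Assume active: I_B = (5.3 − 0.7)/27 = 0.17 mA, giving I_C = β·I_B = 34.1 mA.
But then V_CE = 5.9 − 34.1×6.8 = -226 V < V_CE(sat) = 0.2 V — impossible in the active region.
So the transistor is saturated. With V_CE = 0.2 V, I_C = (V_CC − 0.2)/R_C = 5.7/6.8 = 0.838 mA.
Check: β·I_B = 34.1 mA > I_C = 0.838 mA, confirming saturation.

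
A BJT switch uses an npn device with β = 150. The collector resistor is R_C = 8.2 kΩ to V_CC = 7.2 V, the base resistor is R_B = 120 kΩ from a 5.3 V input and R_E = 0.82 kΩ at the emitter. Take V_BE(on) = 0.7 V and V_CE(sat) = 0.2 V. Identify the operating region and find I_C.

saturation; I_C ≈ 0.77 mA

Assume active: I_B = (5.3 − 0.7)/(120 + 151×0.82) = 0.0189 mA, I_C = β·I_B = 2.83 mA.
Then V_CE = 7.2 − 2.83×8.2 − 2.85×0.82 = -18.3 V < 0.2 V — the active assumption fails.
Re-solve with V_CE = 0.2 V. KCL at the emitter: V_E/R_E = (V_BB−0.7−V_E)/R_B + (V_CC−0.2−V_E)/R_C, giving V_E = 0.661 V.
I_C = (V_CC − 0.2 − V_E)/R_C = (7 − 0.661)/8.2 = 0.773 mA.
Check: I_B = (4.6 − 0.661)/120 = 0.0328 mA, and β·I_B = 4.92 mA > I_C, confirming saturation.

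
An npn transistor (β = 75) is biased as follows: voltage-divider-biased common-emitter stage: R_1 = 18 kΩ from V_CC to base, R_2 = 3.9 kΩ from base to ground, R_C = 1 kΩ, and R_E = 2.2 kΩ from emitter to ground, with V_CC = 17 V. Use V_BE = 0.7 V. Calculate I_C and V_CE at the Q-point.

Thevenize the base divider: V_Th = V_CC·R_2/(R_1+R_2) = 17×3.9/21.9 = 3.03 V, R_Th = R_1‖R_2 = 3.21 kΩ.
Base-emitter loop: V_Th = I_B·R_Th + V_BE + (β+1)I_B·R_E, so I_B = (3.03 − 0.7) / (3.21 + 76×2.2) = 0.0137 mA.
I_C = β·I_B = 75×0.0137 = 1.02 mA, and I_E = (β+1)I_B = 1.04 mA.
V_CE = V_CC − I_C·R_C − I_E·R_E = 17 − 1.02×1 − 1.04×2.2 = 13.7 V.
V_CE = 13.7 V > 0.2 V confirms active-region operation.

I_C ≈ 1 mA, V_CE ≈ 14 V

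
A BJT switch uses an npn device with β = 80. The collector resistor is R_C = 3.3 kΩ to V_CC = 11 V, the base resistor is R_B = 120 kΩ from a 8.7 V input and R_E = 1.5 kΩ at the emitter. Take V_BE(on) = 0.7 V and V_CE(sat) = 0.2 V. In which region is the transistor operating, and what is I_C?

Assume active: I_B = (8.7 − 0.7)/(120 + 81×1.5) = 0.0331 mA, I_C = β·I_B = 2.65 mA.
Then V_CE = 11 − 2.65×3.3 − 2.68×1.5 = -1.77 V < 0.2 V — the active assumption fails.
Re-solve with V_CE = 0.2 V. KCL at the emitter: V_E/R_E = (V_BB−0.7−V_E)/R_B + (V_CC−0.2−V_E)/R_C, giving V_E = 3.41 V.
I_C = (V_CC − 0.2 − V_E)/R_C = (10.8 − 3.41)/3.3 = 2.24 mA.
Check: I_B = (8 − 3.41)/120 = 0.0382 mA, and β·I_B = 3.06 mA > I_C, confirming saturation.

saturation; I_C ≈ 2.2 mA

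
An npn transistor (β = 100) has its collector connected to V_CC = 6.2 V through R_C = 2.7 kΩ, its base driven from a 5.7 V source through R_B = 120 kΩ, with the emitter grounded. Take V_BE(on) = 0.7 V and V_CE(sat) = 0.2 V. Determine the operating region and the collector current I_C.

Assume active: I_B = (5.7 − 0.7)/120 = 0.0417 mA, giving I_C = β·I_B = 4.17 mA.
But then V_CE = 6.2 − 4.17×2.7 = -5.05 V < V_CE(sat) = 0.2 V — impossible in the active region.
So the transistor is saturated. With V_CE = 0.2 V, I_C = (V_CC − 0.2)/R_C = 6/2.7 = 2.22 mA.
Check: β·I_B = 4.17 mA > I_C = 2.22 mA, confirming saturation.

saturation; I_C ≈ 2.2 mA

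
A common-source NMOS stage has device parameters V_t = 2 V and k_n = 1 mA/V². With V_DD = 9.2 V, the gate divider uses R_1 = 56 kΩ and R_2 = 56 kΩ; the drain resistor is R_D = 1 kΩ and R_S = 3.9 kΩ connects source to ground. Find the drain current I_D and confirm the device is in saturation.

V_G = V_DD·R_2/(R_1+R_2) = 9.2×56/112 = 4.6 V.
Assume saturation: I_D = (k_n/2)(V_GS − V_t)² with V_GS = V_G − I_D·R_S = 4.6 − 3.9·I_D.
Substituting gives 7.6·I_D² − 11.1·I_D + 3.38 = 0, with roots I_D = 0.429 or 1.04 mA.
The root I_D = 1.04 mA gives V_GS = 0.561 V ≤ V_t, so take I_D = 0.429 mA.
Then V_GS = 2.93 V and V_DS = V_DD − I_D(R_D+R_S) = 9.2 − 0.429×4.9 = 7.1 V.
Saturation requires V_DS ≥ V_GS − V_t = 0.926 V; 7.1 ≥ 0.926 ✓.

I_D ≈ 0.43 mA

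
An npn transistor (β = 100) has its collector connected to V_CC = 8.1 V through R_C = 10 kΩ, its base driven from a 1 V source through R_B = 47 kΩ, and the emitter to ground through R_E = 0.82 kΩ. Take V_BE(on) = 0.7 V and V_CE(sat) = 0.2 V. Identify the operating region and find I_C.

Assume active. Base-emitter loop: I_B = (V_BB − V_BE)/(R_B + (β+1)R_E) = (1 − 0.7)/(47 + 101×0.82) = 0.00231 mA.
I_C = β·I_B = 100×0.00231 = 0.231 mA.
V_CE = V_CC − I_C·R_C − I_E·R_E = 8.1 − 0.231×10 − 0.233×0.82 = 5.6 V > V_CE(sat), so the active-region assumption holds.

active; I_C ≈ 0.23 mA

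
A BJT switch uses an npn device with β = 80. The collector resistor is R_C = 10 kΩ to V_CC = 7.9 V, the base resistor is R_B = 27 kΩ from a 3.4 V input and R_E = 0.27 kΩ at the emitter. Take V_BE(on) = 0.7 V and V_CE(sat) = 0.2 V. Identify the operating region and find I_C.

Assume active: I_B = (3.4 − 0.7)/(27 + 81×0.27) = 0.0552 mA, I_C = β·I_B = 4.42 mA.
Then V_CE = 7.9 − 4.42×10 − 4.48×0.27 = -37.5 V < 0.2 V — the active assumption fails.
Re-solve with V_CE = 0.2 V. KCL at the emitter: V_E/R_E = (V_BB−0.7−V_E)/R_B + (V_CC−0.2−V_E)/R_C, giving V_E = 0.227 V.
I_C = (V_CC − 0.2 − V_E)/R_C = (7.7 − 0.227)/10 = 0.747 mA.
Check: I_B = (2.7 − 0.227)/27 = 0.0916 mA, and β·I_B = 7.33 mA > I_C, confirming saturation.

saturation; I_C ≈ 0.75 mA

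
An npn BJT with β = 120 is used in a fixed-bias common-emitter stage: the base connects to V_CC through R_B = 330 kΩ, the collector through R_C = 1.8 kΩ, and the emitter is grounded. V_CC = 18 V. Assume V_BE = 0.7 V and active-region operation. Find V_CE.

Base loop: V_CC = I_B·R_B + V_BE, so I_B = (18 − 0.7)/330 kΩ = 0.0524 mA.
In the active region I_C = β·I_B = 120 × 0.0524 = 6.29 mA.
Collector loop: V_CE = V_CC − I_C·R_C = 18 − 6.29×1.8 = 6.68 V.
Since V_CE = 6.68 V > V_CE(sat) ≈ 0.2 V, the transistor is in the active region as assumed.

V_CE ≈ 6.7 V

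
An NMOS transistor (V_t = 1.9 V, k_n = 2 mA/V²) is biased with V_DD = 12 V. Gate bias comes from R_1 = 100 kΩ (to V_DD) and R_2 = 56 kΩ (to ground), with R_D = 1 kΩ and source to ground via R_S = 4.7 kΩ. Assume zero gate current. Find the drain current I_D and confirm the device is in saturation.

V_G = V_DD·R_2/(R_1+R_2) = 12×56/156 = 4.31 V.
Assume saturation: I_D = (k_n/2)(V_GS − V_t)² with V_GS = V_G − I_D·R_S = 4.31 − 4.7·I_D.
Substituting gives 22.1·I_D² − 23.6·I_D + 5.8 = 0, with roots I_D = 0.381 or 0.689 mA.
The root I_D = 0.689 mA gives V_GS = 1.07 V ≤ V_t, so take I_D = 0.381 mA.
Then V_GS = 2.52 V and V_DS = V_DD − I_D(R_D+R_S) = 12 − 0.381×5.7 = 9.83 V.
Saturation requires V_DS ≥ V_GS − V_t = 0.617 V; 9.83 ≥ 0.617 ✓.

I_D ≈ 0.38 mA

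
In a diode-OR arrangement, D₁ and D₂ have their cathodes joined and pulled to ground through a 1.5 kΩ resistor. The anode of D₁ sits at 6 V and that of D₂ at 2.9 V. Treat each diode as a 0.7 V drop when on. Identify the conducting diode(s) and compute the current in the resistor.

Only D₁ conducts; I_R ≈ 3.5 mA

Assume both conduct. Then node N would need to be at both 6−0.7 = 5.3 V and 2.9−0.7 = 2.2 V, which is impossible.
Assume only D₁ conducts: V_N = 6 − 0.7 = 5.3 V, so I_R = 5.3/1.5 = 3.53 mA.
Check D₂: its anode-to-cathode voltage is 2.9 − 5.3 = -2.4 V < 0.7 V, so it is off. The assumption is consistent.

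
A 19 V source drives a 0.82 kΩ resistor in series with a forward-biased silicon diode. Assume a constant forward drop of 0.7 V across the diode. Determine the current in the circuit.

KVL around the loop: 19 = V_D + I·R = 0.7 + I × 0.82 kΩ.
So I = (19 − 0.7) / 0.82 kΩ = 18.3 / 0.82 = 22.3 mA.

I ≈ 22 mA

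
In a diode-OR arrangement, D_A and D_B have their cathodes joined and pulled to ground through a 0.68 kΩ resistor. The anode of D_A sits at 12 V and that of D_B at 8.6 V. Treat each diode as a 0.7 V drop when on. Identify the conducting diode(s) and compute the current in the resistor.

Assume both conduct. Then node N would need to be at both 12−0.7 = 11.3 V and 8.6−0.7 = 7.9 V, which is impossible.
Assume only D_A conducts: V_N = 12 − 0.7 = 11.3 V, so I_R = 11.3/0.68 = 16.6 mA.
Check D_B: its anode-to-cathode voltage is 8.6 − 11.3 = -2.7 V < 0.7 V, so it is off. The assumption is consistent.

Only D_A conducts; I_R ≈ 17 mA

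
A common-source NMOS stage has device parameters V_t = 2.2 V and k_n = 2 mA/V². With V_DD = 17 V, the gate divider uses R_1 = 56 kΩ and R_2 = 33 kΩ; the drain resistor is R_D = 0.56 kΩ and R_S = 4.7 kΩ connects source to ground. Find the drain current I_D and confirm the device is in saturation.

V_G = V_DD·R_2/(R_1+R_2) = 17×33/89 = 6.3 V.
Assume saturation: I_D = (k_n/2)(V_GS − V_t)² with V_GS = V_G − I_D·R_S = 6.3 − 4.7·I_D.
Substituting gives 22.1·I_D² − 39.6·I_D + 16.8 = 0, with roots I_D = 0.696 or 1.1 mA.
The root I_D = 1.1 mA gives V_GS = 1.15 V ≤ V_t, so take I_D = 0.696 mA.
Then V_GS = 3.03 V and V_DS = V_DD − I_D(R_D+R_S) = 17 − 0.696×5.26 = 13.3 V.
Saturation requires V_DS ≥ V_GS − V_t = 0.834 V; 13.3 ≥ 0.834 ✓.

I_D ≈ 0.7 mA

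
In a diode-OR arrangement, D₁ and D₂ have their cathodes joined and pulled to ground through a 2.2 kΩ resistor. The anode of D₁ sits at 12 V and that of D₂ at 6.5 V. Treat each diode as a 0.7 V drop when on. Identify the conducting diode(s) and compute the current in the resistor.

Assume both conduct. Then node N would need to be at both 12−0.7 = 11.3 V and 6.5−0.7 = 5.8 V, which is impossible.
Assume only D₁ conducts: V_N = 12 − 0.7 = 11.3 V, so I_R = 11.3/2.2 = 5.14 mA.
Check D₂: its anode-to-cathode voltage is 6.5 − 11.3 = -4.8 V < 0.7 V, so it is off. The assumption is consistent.

Only D₁ conducts; I_R ≈ 5.1 mA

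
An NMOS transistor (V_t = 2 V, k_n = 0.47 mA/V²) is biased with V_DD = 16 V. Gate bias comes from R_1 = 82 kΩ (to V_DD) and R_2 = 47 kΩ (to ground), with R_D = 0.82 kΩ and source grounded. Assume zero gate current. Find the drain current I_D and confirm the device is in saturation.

I_D ≈ 3.4 mA

V_G = V_DD·R_2/(R_1+R_2) = 16×47/129 = 5.83 V. With the source grounded, V_GS = V_G = 5.83 V.
Assume saturation: I_D = (k_n/2)(V_GS − V_t)² = (0.47/2)×(5.83 − 2)² = 0.235×3.83² = 3.45 mA.
V_DS = V_DD − I_D·R_D = 16 − 3.45×0.82 = 13.2 V.
Saturation requires V_DS ≥ V_GS − V_t = 3.83 V; 13.2 ≥ 3.83 ✓.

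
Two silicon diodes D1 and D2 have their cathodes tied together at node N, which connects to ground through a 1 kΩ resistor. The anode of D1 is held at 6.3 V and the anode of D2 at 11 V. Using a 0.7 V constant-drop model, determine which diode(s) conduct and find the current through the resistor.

Only D2 conducts; I_R ≈ 10 mA

Assume both conduct. Then node N would need to be at both 6.3−0.7 = 5.6 V and 11−0.7 = 10.3 V, which is impossible.
Assume only D2 conducts: V_N = 11 − 0.7 = 10.3 V, so I_R = 10.3/1 = 10.3 mA.
Check D1: its anode-to-cathode voltage is 6.3 − 10.3 = -4 V < 0.7 V, so it is off. The assumption is consistent.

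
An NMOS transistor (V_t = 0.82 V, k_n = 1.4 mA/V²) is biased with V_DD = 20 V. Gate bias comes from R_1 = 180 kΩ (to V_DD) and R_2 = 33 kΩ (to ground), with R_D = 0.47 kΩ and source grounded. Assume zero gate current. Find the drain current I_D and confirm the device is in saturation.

I_D ≈ 3.6 mA

V_G = V_DD·R_2/(R_1+R_2) = 20×33/213 = 3.1 V. With the source grounded, V_GS = V_G = 3.1 V.
Assume saturation: I_D = (k_n/2)(V_GS − V_t)² = (1.4/2)×(3.1 − 0.82)² = 0.7×2.28² = 3.63 mA.
V_DS = V_DD − I_D·R_D = 20 − 3.63×0.47 = 18.3 V.
Saturation requires V_DS ≥ V_GS − V_t = 2.28 V; 18.3 ≥ 2.28 ✓.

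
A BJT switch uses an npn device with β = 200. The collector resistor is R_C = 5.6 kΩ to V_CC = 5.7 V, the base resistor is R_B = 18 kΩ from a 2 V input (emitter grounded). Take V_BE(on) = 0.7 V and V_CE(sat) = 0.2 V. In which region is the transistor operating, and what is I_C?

saturation; I_C ≈ 0.98 mA

Assume active: I_B = (2 − 0.7)/18 = 0.0722 mA, giving I_C = β·I_B = 14.4 mA.
But then V_CE = 5.7 − 14.4×5.6 = -75.2 V < V_CE(sat) = 0.2 V — impossible in the active region.
So the transistor is saturated. With V_CE = 0.2 V, I_C = (V_CC − 0.2)/R_C = 5.5/5.6 = 0.982 mA.
Check: β·I_B = 14.4 mA > I_C = 0.982 mA, confirming saturation.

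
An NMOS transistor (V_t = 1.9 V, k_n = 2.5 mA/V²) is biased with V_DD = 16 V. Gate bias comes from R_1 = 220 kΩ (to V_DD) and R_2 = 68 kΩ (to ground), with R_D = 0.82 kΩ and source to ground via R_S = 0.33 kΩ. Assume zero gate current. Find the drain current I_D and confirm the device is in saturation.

V_G = V_DD·R_2/(R_1+R_2) = 16×68/288 = 3.78 V.
Assume saturation: I_D = (k_n/2)(V_GS − V_t)² with V_GS = V_G − I_D·R_S = 3.78 − 0.33·I_D.
Substituting gives 0.136·I_D² − 2.55·I_D + 4.41 = 0, with roots I_D = 1.93 or 16.8 mA.
The root I_D = 16.8 mA gives V_GS = -1.77 V ≤ V_t, so take I_D = 1.93 mA.
Then V_GS = 3.14 V and V_DS = V_DD − I_D(R_D+R_S) = 16 − 1.93×1.15 = 13.8 V.
Saturation requires V_DS ≥ V_GS − V_t = 1.24 V; 13.8 ≥ 1.24 ✓.

I_D ≈ 1.9 mA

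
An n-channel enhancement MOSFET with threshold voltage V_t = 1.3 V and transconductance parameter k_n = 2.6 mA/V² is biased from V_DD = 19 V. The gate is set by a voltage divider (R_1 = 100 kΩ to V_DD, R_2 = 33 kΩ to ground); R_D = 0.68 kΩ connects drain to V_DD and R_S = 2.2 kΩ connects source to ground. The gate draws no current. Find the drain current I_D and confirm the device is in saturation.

V_G = V_DD·R_2/(R_1+R_2) = 19×33/133 = 4.71 V.
Assume saturation: I_D = (k_n/2)(V_GS − V_t)² with V_GS = V_G − I_D·R_S = 4.71 − 2.2·I_D.
Substituting gives 6.29·I_D² − 20.5·I_D + 15.2 = 0, with roots I_D = 1.13 or 2.13 mA.
The root I_D = 2.13 mA gives V_GS = 0.0187 V ≤ V_t, so take I_D = 1.13 mA.
Then V_GS = 2.23 V and V_DS = V_DD − I_D(R_D+R_S) = 19 − 1.13×2.88 = 15.8 V.
Saturation requires V_DS ≥ V_GS − V_t = 0.932 V; 15.8 ≥ 0.932 ✓.

I_D ≈ 1.1 mA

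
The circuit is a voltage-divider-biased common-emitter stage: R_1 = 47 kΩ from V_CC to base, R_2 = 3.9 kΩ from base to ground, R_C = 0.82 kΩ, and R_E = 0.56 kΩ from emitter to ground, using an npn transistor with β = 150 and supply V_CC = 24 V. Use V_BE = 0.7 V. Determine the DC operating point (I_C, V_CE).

Thevenize the base divider: V_Th = V_CC·R_2/(R_1+R_2) = 24×3.9/50.9 = 1.84 V, R_Th = R_1‖R_2 = 3.6 kΩ.
Base-emitter loop: V_Th = I_B·R_Th + V_BE + (β+1)I_B·R_E, so I_B = (1.84 − 0.7) / (3.6 + 151×0.56) = 0.0129 mA.
I_C = β·I_B = 150×0.0129 = 1.94 mA, and I_E = (β+1)I_B = 1.95 mA.
V_CE = V_CC − I_C·R_C − I_E·R_E = 24 − 1.94×0.82 − 1.95×0.56 = 21.3 V.
V_CE = 21.3 V > 0.2 V confirms active-region operation.

I_C ≈ 1.9 mA, V_CE ≈ 21 V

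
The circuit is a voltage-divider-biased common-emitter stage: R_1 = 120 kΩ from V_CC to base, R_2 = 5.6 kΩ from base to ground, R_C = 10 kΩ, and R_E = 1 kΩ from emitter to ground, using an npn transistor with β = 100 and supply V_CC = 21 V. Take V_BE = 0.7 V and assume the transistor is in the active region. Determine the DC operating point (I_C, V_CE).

Thevenize the base divider: V_Th = V_CC·R_2/(R_1+R_2) = 21×5.6/126 = 0.936 V, R_Th = R_1‖R_2 = 5.35 kΩ.
Base-emitter loop: V_Th = I_B·R_Th + V_BE + (β+1)I_B·R_E, so I_B = (0.936 − 0.7) / (5.35 + 101×1) = 0.00222 mA.
I_C = β·I_B = 100×0.00222 = 0.222 mA, and I_E = (β+1)I_B = 0.224 mA.
V_CE = V_CC − I_C·R_C − I_E·R_E = 21 − 0.222×10 − 0.224×1 = 18.6 V.
V_CE = 18.6 V > 0.2 V confirms active-region operation.

I_C ≈ 0.22 mA, V_CE ≈ 19 V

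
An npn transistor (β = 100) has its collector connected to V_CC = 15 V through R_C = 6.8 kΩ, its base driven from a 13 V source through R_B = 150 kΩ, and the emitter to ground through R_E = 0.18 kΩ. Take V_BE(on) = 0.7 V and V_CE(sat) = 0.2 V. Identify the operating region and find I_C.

Assume active: I_B = (13 − 0.7)/(150 + 101×0.18) = 0.0731 mA, I_C = β·I_B = 7.31 mA.
Then V_CE = 15 − 7.31×6.8 − 7.39×0.18 = -36.1 V < 0.2 V — the active assumption fails.
Re-solve with V_CE = 0.2 V. KCL at the emitter: V_E/R_E = (V_BB−0.7−V_E)/R_B + (V_CC−0.2−V_E)/R_C, giving V_E = 0.396 V.
I_C = (V_CC − 0.2 − V_E)/R_C = (14.8 − 0.396)/6.8 = 2.12 mA.
Check: I_B = (12.3 − 0.396)/150 = 0.0794 mA, and β·I_B = 7.94 mA > I_C, confirming saturation.

saturation; I_C ≈ 2.1 mA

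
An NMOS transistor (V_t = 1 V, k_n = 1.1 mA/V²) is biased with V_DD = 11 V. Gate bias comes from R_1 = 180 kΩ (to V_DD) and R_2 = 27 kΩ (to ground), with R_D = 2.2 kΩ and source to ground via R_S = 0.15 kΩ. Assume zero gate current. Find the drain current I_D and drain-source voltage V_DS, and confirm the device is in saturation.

I_D ≈ 0.097 mA, V_DS ≈ 11 V

V_G = V_DD·R_2/(R_1+R_2) = 11×27/207 = 1.43 V.
Assume saturation: I_D = (k_n/2)(V_GS − V_t)² with V_GS = V_G − I_D·R_S = 1.43 − 0.15·I_D.
Substituting gives 0.0124·I_D² − 1.07·I_D + 0.104 = 0, with roots I_D = 0.0971 or 86.5 mA.
The root I_D = 86.5 mA gives V_GS = -11.5 V ≤ V_t, so take I_D = 0.0971 mA.
Then V_GS = 1.42 V and V_DS = V_DD − I_D(R_D+R_S) = 11 − 0.0971×2.35 = 10.8 V.
Saturation requires V_DS ≥ V_GS − V_t = 0.42 V; 10.8 ≥ 0.42 ✓.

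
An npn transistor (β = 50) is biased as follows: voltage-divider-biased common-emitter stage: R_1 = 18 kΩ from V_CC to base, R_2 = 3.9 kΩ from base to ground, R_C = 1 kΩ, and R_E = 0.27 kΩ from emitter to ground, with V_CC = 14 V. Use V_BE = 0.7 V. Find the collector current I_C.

Thevenize the base divider: V_Th = V_CC·R_2/(R_1+R_2) = 14×3.9/21.9 = 2.49 V, R_Th = R_1‖R_2 = 3.21 kΩ.
Base-emitter loop: V_Th = I_B·R_Th + V_BE + (β+1)I_B·R_E, so I_B = (2.49 − 0.7) / (3.21 + 51×0.27) = 0.106 mA.
I_C = β·I_B = 50×0.106 = 5.28 mA, and I_E = (β+1)I_B = 5.39 mA.
V_CE = V_CC − I_C·R_C − I_E·R_E = 14 − 5.28×1 − 5.39×0.27 = 7.26 V.
V_CE = 7.26 V > 0.2 V confirms active-region operation.

I_C ≈ 5.3 mA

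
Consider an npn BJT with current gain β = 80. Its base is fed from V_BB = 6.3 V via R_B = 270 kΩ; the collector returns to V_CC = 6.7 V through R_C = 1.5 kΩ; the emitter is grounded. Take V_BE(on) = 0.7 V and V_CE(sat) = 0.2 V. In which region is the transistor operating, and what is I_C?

Assume active. Base-emitter loop: I_B = (V_BB − V_BE)/R_B = (6.3 − 0.7)/270 = 0.0207 mA.
I_C = β·I_B = 80×0.0207 = 1.66 mA.
V_CE = V_CC − I_C·R_C = 6.7 − 1.66×1.5 = 4.21 V > V_CE(sat), so the active-region assumption holds.

active; I_C ≈ 1.7 mA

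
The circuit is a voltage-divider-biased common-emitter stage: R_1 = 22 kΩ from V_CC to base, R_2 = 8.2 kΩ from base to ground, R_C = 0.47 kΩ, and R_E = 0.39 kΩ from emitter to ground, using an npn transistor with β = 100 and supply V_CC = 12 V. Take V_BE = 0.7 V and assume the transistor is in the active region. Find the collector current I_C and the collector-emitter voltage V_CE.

Thevenize the base divider: V_Th = V_CC·R_2/(R_1+R_2) = 12×8.2/30.2 = 3.26 V, R_Th = R_1‖R_2 = 5.97 kΩ.
Base-emitter loop: V_Th = I_B·R_Th + V_BE + (β+1)I_B·R_E, so I_B = (3.26 − 0.7) / (5.97 + 101×0.39) = 0.0564 mA.
I_C = β·I_B = 100×0.0564 = 5.64 mA, and I_E = (β+1)I_B = 5.7 mA.
V_CE = V_CC − I_C·R_C − I_E·R_E = 12 − 5.64×0.47 − 5.7×0.39 = 7.13 V.
V_CE = 7.13 V > 0.2 V confirms active-region operation.

I_C ≈ 5.6 mA, V_CE ≈ 7.1 V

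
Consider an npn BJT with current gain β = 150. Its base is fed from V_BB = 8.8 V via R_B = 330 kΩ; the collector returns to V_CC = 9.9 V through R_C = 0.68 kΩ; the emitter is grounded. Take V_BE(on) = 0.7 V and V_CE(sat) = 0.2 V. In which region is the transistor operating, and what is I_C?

active; I_C ≈ 3.7 mA

Assume active. Base-emitter loop: I_B = (V_BB − V_BE)/R_B = (8.8 − 0.7)/330 = 0.0245 mA.
I_C = β·I_B = 150×0.0245 = 3.68 mA.
V_CE = V_CC − I_C·R_C = 9.9 − 3.68×0.68 = 7.4 V > V_CE(sat), so the active-region assumption holds.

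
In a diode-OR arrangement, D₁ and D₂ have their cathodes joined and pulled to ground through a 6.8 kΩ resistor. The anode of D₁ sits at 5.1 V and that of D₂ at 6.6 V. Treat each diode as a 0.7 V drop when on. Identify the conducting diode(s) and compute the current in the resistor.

Assume both conduct. Then node N would need to be at both 5.1−0.7 = 4.4 V and 6.6−0.7 = 5.9 V, which is impossible.
Assume only D₂ conducts: V_N = 6.6 − 0.7 = 5.9 V, so I_R = 5.9/6.8 = 0.868 mA.
Check D₁: its anode-to-cathode voltage is 5.1 − 5.9 = -0.8 V < 0.7 V, so it is off. The assumption is consistent.

Only D₂ conducts; I_R ≈ 0.87 mA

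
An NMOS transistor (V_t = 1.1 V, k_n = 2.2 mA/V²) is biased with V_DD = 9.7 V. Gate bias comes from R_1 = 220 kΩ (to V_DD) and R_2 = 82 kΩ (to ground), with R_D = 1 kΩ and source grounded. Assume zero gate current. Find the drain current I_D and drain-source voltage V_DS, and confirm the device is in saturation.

V_G = V_DD·R_2/(R_1+R_2) = 9.7×82/302 = 2.63 V. With the source grounded, V_GS = V_G = 2.63 V.
Assume saturation: I_D = (k_n/2)(V_GS − V_t)² = (2.2/2)×(2.63 − 1.1)² = 1.1×1.53² = 2.59 mA.
V_DS = V_DD − I_D·R_D = 9.7 − 2.59×1 = 7.11 V.
Saturation requires V_DS ≥ V_GS − V_t = 1.53 V; 7.11 ≥ 1.53 ✓.

I_D ≈ 2.6 mA, V_DS ≈ 7.1 V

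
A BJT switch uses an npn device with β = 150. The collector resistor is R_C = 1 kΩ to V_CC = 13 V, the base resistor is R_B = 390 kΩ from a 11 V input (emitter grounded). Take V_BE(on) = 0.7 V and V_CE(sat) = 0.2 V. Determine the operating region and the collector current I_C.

Assume active. Base-emitter loop: I_B = (V_BB − V_BE)/R_B = (11 − 0.7)/390 = 0.0264 mA.
I_C = β·I_B = 150×0.0264 = 3.96 mA.
V_CE = V_CC − I_C·R_C = 13 − 3.96×1 = 9.04 V > V_CE(sat), so the active-region assumption holds.

active; I_C ≈ 4 mA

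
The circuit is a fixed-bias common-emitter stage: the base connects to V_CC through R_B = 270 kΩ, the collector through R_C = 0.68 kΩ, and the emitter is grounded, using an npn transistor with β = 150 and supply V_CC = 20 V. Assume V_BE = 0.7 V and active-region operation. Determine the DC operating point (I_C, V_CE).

I_C ≈ 11 mA, V_CE ≈ 13 V

Base loop: V_CC = I_B·R_B + V_BE, so I_B = (20 − 0.7)/270 kΩ = 0.0715 mA.
In the active region I_C = β·I_B = 150 × 0.0715 = 10.7 mA.
Collector loop: V_CE = V_CC − I_C·R_C = 20 − 10.7×0.68 = 12.7 V.
Since V_CE = 12.7 V > V_CE(sat) ≈ 0.2 V, the transistor is in the active region as assumed.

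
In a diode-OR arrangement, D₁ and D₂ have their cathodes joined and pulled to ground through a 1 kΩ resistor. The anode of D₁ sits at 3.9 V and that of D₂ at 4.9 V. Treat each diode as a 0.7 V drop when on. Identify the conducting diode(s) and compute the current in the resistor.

Assume both conduct. Then node N would need to be at both 3.9−0.7 = 3.2 V and 4.9−0.7 = 4.2 V, which is impossible.
Assume only D₂ conducts: V_N = 4.9 − 0.7 = 4.2 V, so I_R = 4.2/1 = 4.2 mA.
Check D₁: its anode-to-cathode voltage is 3.9 − 4.2 = -0.3 V < 0.7 V, so it is off. The assumption is consistent.

Only D₂ conducts; I_R ≈ 4.2 mA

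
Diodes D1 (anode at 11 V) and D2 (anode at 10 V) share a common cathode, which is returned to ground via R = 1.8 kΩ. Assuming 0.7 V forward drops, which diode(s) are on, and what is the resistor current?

Only D1 conducts; I_R ≈ 5.7 mA

Assume both conduct. Then node N would need to be at both 11−0.7 = 10.3 V and 10−0.7 = 9.3 V, which is impossible.
Assume only D1 conducts: V_N = 11 − 0.7 = 10.3 V, so I_R = 10.3/1.8 = 5.72 mA.
Check D2: its anode-to-cathode voltage is 10 − 10.3 = -0.3 V < 0.7 V, so it is off. The assumption is consistent.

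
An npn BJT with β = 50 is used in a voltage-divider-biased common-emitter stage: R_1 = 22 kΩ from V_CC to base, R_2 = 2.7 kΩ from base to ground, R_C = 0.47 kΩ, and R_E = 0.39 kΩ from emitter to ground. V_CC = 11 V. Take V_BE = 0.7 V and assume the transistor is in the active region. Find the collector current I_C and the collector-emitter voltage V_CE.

Thevenize the base divider: V_Th = V_CC·R_2/(R_1+R_2) = 11×2.7/24.7 = 1.2 V, R_Th = R_1‖R_2 = 2.4 kΩ.
Base-emitter loop: V_Th = I_B·R_Th + V_BE + (β+1)I_B·R_E, so I_B = (1.2 − 0.7) / (2.4 + 51×0.39) = 0.0225 mA.
I_C = β·I_B = 50×0.0225 = 1.13 mA, and I_E = (β+1)I_B = 1.15 mA.
V_CE = V_CC − I_C·R_C − I_E·R_E = 11 − 1.13×0.47 − 1.15×0.39 = 10 V.
V_CE = 10 V > 0.2 V confirms active-region operation.

I_C ≈ 1.1 mA, V_CE ≈ 10 V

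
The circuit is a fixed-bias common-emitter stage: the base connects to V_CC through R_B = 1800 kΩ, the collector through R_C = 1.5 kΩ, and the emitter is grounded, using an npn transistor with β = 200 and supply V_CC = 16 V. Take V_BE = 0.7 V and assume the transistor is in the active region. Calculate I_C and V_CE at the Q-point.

Base loop: V_CC = I_B·R_B + V_BE, so I_B = (16 − 0.7)/1800 kΩ = 0.0085 mA.
In the active region I_C = β·I_B = 200 × 0.0085 = 1.7 mA.
Collector loop: V_CE = V_CC − I_C·R_C = 16 − 1.7×1.5 = 13.4 V.
Since V_CE = 13.4 V > V_CE(sat) ≈ 0.2 V, the transistor is in the active region as assumed.

I_C ≈ 1.7 mA, V_CE ≈ 13 V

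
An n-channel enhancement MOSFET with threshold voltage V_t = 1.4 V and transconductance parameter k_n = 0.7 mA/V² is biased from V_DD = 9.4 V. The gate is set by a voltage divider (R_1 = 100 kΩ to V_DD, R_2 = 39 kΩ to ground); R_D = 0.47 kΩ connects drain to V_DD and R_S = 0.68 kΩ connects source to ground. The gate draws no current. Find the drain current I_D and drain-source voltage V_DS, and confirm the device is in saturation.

I_D ≈ 0.35 mA, V_DS ≈ 9 V

V_G = V_DD·R_2/(R_1+R_2) = 9.4×39/139 = 2.64 V.
Assume saturation: I_D = (k_n/2)(V_GS − V_t)² with V_GS = V_G − I_D·R_S = 2.64 − 0.68·I_D.
Substituting gives 0.162·I_D² − 1.59·I_D + 0.536 = 0, with roots I_D = 0.35 or 9.47 mA.
The root I_D = 9.47 mA gives V_GS = -3.8 V ≤ V_t, so take I_D = 0.35 mA.
Then V_GS = 2.4 V and V_DS = V_DD − I_D(R_D+R_S) = 9.4 − 0.35×1.15 = 9 V.
Saturation requires V_DS ≥ V_GS − V_t = 1 V; 9 ≥ 1 ✓.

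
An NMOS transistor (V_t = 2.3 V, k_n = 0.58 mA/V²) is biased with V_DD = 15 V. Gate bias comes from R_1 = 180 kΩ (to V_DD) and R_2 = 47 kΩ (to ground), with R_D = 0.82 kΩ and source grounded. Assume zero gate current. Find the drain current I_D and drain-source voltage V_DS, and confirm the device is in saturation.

V_G = V_DD·R_2/(R_1+R_2) = 15×47/227 = 3.11 V. With the source grounded, V_GS = V_G = 3.11 V.
Assume saturation: I_D = (k_n/2)(V_GS − V_t)² = (0.58/2)×(3.11 − 2.3)² = 0.29×0.806² = 0.188 mA.
V_DS = V_DD − I_D·R_D = 15 − 0.188×0.82 = 14.8 V.
Saturation requires V_DS ≥ V_GS − V_t = 0.806 V; 14.8 ≥ 0.806 ✓.

I_D ≈ 0.19 mA, V_DS ≈ 15 V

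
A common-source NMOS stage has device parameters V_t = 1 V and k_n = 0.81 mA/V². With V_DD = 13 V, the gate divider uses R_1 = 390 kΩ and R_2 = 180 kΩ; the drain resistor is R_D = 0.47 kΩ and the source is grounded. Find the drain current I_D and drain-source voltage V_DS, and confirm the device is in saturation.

V_G = V_DD·R_2/(R_1+R_2) = 13×180/570 = 4.11 V. With the source grounded, V_GS = V_G = 4.11 V.
Assume saturation: I_D = (k_n/2)(V_GS − V_t)² = (0.81/2)×(4.11 − 1)² = 0.405×3.11² = 3.91 mA.
V_DS = V_DD − I_D·R_D = 13 − 3.91×0.47 = 11.2 V.
Saturation requires V_DS ≥ V_GS − V_t = 3.11 V; 11.2 ≥ 3.11 ✓.

I_D ≈ 3.9 mA, V_DS ≈ 11 V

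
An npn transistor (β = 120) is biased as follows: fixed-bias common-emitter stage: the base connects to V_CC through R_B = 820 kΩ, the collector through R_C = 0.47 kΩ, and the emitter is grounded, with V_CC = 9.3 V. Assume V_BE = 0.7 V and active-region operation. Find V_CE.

V_CE ≈ 8.7 V

Base loop: V_CC = I_B·R_B + V_BE, so I_B = (9.3 − 0.7)/820 kΩ = 0.0105 mA.
In the active region I_C = β·I_B = 120 × 0.0105 = 1.26 mA.
Collector loop: V_CE = V_CC − I_C·R_C = 9.3 − 1.26×0.47 = 8.71 V.
Since V_CE = 8.71 V > V_CE(sat) ≈ 0.2 V, the transistor is in the active region as assumed.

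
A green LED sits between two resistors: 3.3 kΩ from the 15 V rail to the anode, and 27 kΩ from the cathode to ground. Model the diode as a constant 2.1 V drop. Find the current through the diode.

I ≈ 0.43 mA

The two resistors are in series with the diode, so KVL gives 15 = I·3.3 + 2.1 + I·27.
I = (15 − 2.1) / (3.3 + 27) kΩ = 12.9 / 30.3 = 0.426 mA.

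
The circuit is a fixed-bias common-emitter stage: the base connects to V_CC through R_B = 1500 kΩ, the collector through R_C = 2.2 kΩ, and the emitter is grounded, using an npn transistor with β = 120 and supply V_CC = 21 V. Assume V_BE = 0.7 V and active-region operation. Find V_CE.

V_CE ≈ 17 V

Base loop: V_CC = I_B·R_B + V_BE, so I_B = (21 − 0.7)/1500 kΩ = 0.0135 mA.
In the active region I_C = β·I_B = 120 × 0.0135 = 1.62 mA.
Collector loop: V_CE = V_CC − I_C·R_C = 21 − 1.62×2.2 = 17.4 V.
Since V_CE = 17.4 V > V_CE(sat) ≈ 0.2 V, the transistor is in the active region as assumed.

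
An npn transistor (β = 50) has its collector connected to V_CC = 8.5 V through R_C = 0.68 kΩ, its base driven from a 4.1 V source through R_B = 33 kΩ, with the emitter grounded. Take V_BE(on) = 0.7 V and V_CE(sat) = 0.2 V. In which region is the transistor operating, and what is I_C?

Assume active. Base-emitter loop: I_B = (V_BB − V_BE)/R_B = (4.1 − 0.7)/33 = 0.103 mA.
I_C = β·I_B = 50×0.103 = 5.15 mA.
V_CE = V_CC − I_C·R_C = 8.5 − 5.15×0.68 = 5 V > V_CE(sat), so the active-region assumption holds.

active; I_C ≈ 5.2 mA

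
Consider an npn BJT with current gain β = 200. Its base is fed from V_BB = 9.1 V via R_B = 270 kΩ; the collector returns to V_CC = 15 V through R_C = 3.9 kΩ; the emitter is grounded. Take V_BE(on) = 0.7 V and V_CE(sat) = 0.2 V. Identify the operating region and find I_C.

Assume active: I_B = (9.1 − 0.7)/270 = 0.0311 mA, giving I_C = β·I_B = 6.22 mA.
But then V_CE = 15 − 6.22×3.9 = -9.27 V < V_CE(sat) = 0.2 V — impossible in the active region.
So the transistor is saturated. With V_CE = 0.2 V, I_C = (V_CC − 0.2)/R_C = 14.8/3.9 = 3.79 mA.
Check: β·I_B = 6.22 mA > I_C = 3.79 mA, confirming saturation.

saturation; I_C ≈ 3.8 mA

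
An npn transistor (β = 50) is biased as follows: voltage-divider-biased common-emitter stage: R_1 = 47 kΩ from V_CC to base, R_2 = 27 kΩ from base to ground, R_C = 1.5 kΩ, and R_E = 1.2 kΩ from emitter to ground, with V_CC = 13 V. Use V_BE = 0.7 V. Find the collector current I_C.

Thevenize the base divider: V_Th = V_CC·R_2/(R_1+R_2) = 13×27/74 = 4.74 V, R_Th = R_1‖R_2 = 17.1 kΩ.
Base-emitter loop: V_Th = I_B·R_Th + V_BE + (β+1)I_B·R_E, so I_B = (4.74 − 0.7) / (17.1 + 51×1.2) = 0.0516 mA.
I_C = β·I_B = 50×0.0516 = 2.58 mA, and I_E = (β+1)I_B = 2.63 mA.
V_CE = V_CC − I_C·R_C − I_E·R_E = 13 − 2.58×1.5 − 2.63×1.2 = 5.97 V.
V_CE = 5.97 V > 0.2 V confirms active-region operation.

I_C ≈ 2.6 mA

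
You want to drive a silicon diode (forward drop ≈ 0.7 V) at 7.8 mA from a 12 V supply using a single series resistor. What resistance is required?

R ≈ 1.4 kΩ

The resistor drops V_S − V_D = 12 − 0.7 = 11.3 V at 7.8 mA.
R = 11.3 V / 7.8 mA = 1.45 kΩ.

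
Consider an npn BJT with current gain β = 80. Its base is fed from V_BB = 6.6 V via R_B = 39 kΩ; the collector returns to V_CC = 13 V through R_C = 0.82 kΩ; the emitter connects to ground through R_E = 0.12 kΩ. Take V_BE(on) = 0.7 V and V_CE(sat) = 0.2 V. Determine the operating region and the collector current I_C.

Assume active. Base-emitter loop: I_B = (V_BB − V_BE)/(R_B + (β+1)R_E) = (6.6 − 0.7)/(39 + 81×0.12) = 0.121 mA.
I_C = β·I_B = 80×0.121 = 9.69 mA.
V_CE = V_CC − I_C·R_C − I_E·R_E = 13 − 9.69×0.82 − 9.81×0.12 = 3.88 V > V_CE(sat), so the active-region assumption holds.

active; I_C ≈ 9.7 mA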